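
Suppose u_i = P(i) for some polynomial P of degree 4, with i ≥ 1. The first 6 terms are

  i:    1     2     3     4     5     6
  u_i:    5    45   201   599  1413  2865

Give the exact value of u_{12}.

1st diffs: 40, 156, 398, 814, 1452.
2nd diffs: 116, 242, 416, 638.
3rd diffs: 126, 174, 222.
4th diffs: 48, 48 (constant).
Newton forward-difference form: u_i = 5 + 40·C(i-1,1) + 116·C(i-1,2) + 126·C(i-1,3) + 48·C(i-1,4).
At i = 12: i-1 = 11, so u_{12} = 5 + 440 + 6380 + 20790 + 15840 = 43455.

43455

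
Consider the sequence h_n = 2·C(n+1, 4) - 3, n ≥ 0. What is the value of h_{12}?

C(13, 4) = 715, so h_{12} = 1427.

1427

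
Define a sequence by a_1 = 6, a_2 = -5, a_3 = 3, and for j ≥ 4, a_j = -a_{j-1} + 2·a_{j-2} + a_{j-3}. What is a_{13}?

Iterate the recurrence:
a_4 = -7, a_5 = 8, a_6 = -19, a_7 = 28, a_8 = -58, a_9 = 95, a_{10} = -183, a_{11} = 315, a_{12} = -586, a_{13} = 1033.

1033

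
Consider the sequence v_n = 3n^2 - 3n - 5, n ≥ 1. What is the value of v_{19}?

1021

v_{19} = 3·19^2 - 3·19 - 5 = 1021.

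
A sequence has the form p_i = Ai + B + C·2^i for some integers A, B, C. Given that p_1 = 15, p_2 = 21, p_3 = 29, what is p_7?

165

Plug in i = 1, 2, 3: A + B + 2C = 15; 2A + B + 4C = 21; 3A + B + 8C = 29.
Subtracting the first from the second: A + 2C = 6.
Subtracting the second from the third: A + 4C = 8.
Solving: C = 1, A = 4, then B = 9.
Therefore p_7 = 28 + 9 + 1·128 = 165.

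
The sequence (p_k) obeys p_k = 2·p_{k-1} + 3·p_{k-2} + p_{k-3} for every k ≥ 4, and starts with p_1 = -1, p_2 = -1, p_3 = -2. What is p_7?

-221

p_4 = -8  p_5 = -23  p_6 = -72  p_7 = -221.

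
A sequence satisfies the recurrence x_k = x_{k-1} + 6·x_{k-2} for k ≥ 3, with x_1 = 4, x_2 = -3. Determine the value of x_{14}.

1569747

Step forward from the initial values:
x_3 = 21, x_4 = 3, x_5 = 129, …, x_{11} = 62121, x_{12} = 171003, x_{13} = 543729, x_{14} = 1569747.
(Characteristic roots are 3 and -2.)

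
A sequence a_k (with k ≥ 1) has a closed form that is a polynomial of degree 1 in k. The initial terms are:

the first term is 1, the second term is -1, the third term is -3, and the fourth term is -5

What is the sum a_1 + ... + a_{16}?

-224

1st diffs: -2, -2, -2 (constant).
So a_k = -2k + 3.
Continuing: …, -7, -9, -11, -13, …, a_{16} = -29.
Summing k = 1..16 (16 terms) gives -224.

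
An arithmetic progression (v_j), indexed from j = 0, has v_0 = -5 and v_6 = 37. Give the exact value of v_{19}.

128

Common difference d = (37 - (-5)) / (6 - 0) = 7.
v_j = -5 + (j - 0)·7.
v_{19} = -5 + 19·7 = 128.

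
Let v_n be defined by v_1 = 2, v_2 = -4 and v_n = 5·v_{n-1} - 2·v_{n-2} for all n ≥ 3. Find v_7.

v_3 = -24;  v_4 = -112;  v_5 = -512;  v_6 = -2336;  v_7 = -10656.

-10656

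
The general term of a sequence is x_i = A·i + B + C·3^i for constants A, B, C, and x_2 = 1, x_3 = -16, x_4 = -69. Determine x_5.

-230

The three given values yield: 2A + B + 9C = 1; 3A + B + 27C = -16; 4A + B + 81C = -69.
Subtracting the first from the second: A + 18C = -17.
Subtracting the second from the third: A + 54C = -53.
Solving: C = -1, A = 1, then B = 8.
Hence x_5 = 1·5 + 8 + (-1)·243 = -230.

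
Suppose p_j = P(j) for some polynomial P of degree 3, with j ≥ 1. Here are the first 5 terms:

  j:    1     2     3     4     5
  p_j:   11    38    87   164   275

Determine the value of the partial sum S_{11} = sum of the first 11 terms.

1st diffs: 27, 49, 77, 111.
2nd diffs: 22, 28, 34.
3rd diffs: 6, 6 (constant).
So p_j = j^3 + 5j^2 + 5j.
Continuing: …, 426, 623, 872, 1179, …, p_{11} = 1991.
Summing j = 1..11 (11 terms) gives 7216.

7216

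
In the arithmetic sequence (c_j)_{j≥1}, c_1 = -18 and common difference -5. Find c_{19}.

c_j = -18 + (j - 1)·(-5).
c_{19} = -18 + 18·(-5) = -108.

-108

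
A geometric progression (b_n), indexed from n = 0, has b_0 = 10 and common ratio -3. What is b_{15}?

-143489070

b_n = 10·(-3)^(n-0).
b_{15} = 10·(-3)^15 = -143489070.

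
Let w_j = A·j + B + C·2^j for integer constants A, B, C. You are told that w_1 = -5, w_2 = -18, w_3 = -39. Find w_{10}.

-4138

Plug in j = 1, 2, 3: A + B + 2C = -5; 2A + B + 4C = -18; 3A + B + 8C = -39.
Subtracting the first from the second: A + 2C = -13.
Subtracting the second from the third: A + 4C = -21.
Solving: C = -4, A = -5, then B = 8.
Therefore w_{10} = -50 + 8 + (-4)·1024 = -4138.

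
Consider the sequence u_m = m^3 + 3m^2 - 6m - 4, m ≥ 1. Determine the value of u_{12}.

u_{12} = 1·12^3 + 3·12^2 - 6·12 - 4 = 2084.

2084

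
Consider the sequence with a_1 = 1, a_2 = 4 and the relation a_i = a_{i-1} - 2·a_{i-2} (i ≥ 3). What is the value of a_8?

a_3 = 2, a_4 = -6, a_5 = -10, a_6 = 2, a_7 = 22, a_8 = 18.

18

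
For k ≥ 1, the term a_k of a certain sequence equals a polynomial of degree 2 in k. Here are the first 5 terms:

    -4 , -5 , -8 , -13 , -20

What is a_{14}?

1st diffs: -1, -3, -5, -7.
2nd diffs: -2, -2, -2 (constant).
So a_k = -k^2 + 2k - 5.
Evaluating at k = 14 gives a_{14} = -173.

-173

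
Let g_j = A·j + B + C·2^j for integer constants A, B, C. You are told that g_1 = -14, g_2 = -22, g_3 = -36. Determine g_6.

The three given values yield: A + B + 2C = -14; 2A + B + 4C = -22; 3A + B + 8C = -36.
Subtracting the first from the second: A + 2C = -8.
Subtracting the second from the third: A + 4C = -14.
Solving: C = -3, A = -2, then B = -6.
So g_j = -2·j + (-6) + (-3)·2^j; at j=6 this is -210.

-210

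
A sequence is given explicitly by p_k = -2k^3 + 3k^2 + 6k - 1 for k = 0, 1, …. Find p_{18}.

p_{18} = -2·18^3 + 3·18^2 + 6·18 - 1 = -10585.

-10585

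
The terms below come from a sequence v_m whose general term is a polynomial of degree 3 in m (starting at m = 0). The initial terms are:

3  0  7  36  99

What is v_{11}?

1st diffs: -3, 7, 29, 63.
2nd diffs: 10, 22, 34.
3rd diffs: 12, 12 (constant).
Newton forward-difference form: v_m = 3 + (-3)·C(m,1) + 10·C(m,2) + 12·C(m,3).
At m = 11: m = 11, so v_{11} = 3 - 33 + 550 + 1980 = 2500.

2500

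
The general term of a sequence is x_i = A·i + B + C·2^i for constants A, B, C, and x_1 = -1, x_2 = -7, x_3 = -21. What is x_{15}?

-131037

The three given values yield: A + B + 2C = -1; 2A + B + 4C = -7; 3A + B + 8C = -21.
Subtracting the first from the second: A + 2C = -6.
Subtracting the second from the third: A + 4C = -14.
Solving: C = -4, A = 2, then B = 5.
So x_i = 2·i + 5 + (-4)·2^i; at i=15 this is -131037.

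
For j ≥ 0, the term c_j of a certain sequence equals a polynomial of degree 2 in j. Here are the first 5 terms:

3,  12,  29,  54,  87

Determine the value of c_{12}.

639

1st diffs: 9, 17, 25, 33.
2nd diffs: 8, 8, 8 (constant).
Newton forward-difference form: c_j = 3 + 9·C(j,1) + 8·C(j,2).
At j = 12: j = 12, so c_{12} = 3 + 108 + 528 = 639.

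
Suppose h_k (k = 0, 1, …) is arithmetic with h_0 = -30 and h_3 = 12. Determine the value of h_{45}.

Common difference d = (12 - (-30)) / (3 - 0) = 14.
h_k = -30 + (k - 0)·14.
h_{45} = -30 + 45·14 = 600.

600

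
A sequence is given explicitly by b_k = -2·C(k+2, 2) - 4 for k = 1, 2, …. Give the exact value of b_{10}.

-136

C(12, 2) = 66, so b_{10} = -136.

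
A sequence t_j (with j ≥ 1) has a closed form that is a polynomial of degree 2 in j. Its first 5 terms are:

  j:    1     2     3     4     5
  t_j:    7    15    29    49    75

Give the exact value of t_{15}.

1st diffs: 8, 14, 20, 26.
2nd diffs: 6, 6, 6 (constant).
Newton forward-difference form: t_j = 7 + 8·C(j-1,1) + 6·C(j-1,2).
At j = 15: j-1 = 14, so t_{15} = 7 + 112 + 546 = 665.

665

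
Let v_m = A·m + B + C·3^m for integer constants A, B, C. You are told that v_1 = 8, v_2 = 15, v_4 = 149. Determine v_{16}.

86093369

Plug in m = 1, 2, 4: A + B + 3C = 8; 2A + B + 9C = 15; 4A + B + 81C = 149.
Subtracting the first from the second: A + 6C = 7.
Subtracting the second from the third: 2A + 72C = 134.
Solving: C = 2, A = -5, then B = 7.
Therefore v_{16} = -80 + 7 + 2·43046721 = 86093369.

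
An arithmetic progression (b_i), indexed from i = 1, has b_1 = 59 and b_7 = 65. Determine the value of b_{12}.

70

Common difference d = (65 - 59) / (7 - 1) = 1.
b_i = 59 + (i - 1)·1.
b_{12} = 59 + 11·1 = 70.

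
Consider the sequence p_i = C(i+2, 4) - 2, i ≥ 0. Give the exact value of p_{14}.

C(16, 4) = 1820, so p_{14} = 1818.

1818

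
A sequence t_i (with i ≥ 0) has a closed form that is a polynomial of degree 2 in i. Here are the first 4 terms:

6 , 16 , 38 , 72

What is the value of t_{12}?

1st diffs: 10, 22, 34.
2nd diffs: 12, 12 (constant).
Newton forward-difference form: t_i = 6 + 10·C(i,1) + 12·C(i,2).
At i = 12: i = 12, so t_{12} = 6 + 120 + 792 = 918.

918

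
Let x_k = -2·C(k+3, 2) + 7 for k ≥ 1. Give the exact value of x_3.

-23

C(6, 2) = 15, so x_3 = -23.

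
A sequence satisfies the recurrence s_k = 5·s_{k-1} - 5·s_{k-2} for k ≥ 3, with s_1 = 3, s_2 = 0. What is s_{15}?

-122109375

Step forward from the initial values:
s_3 = -15;  s_4 = -75;  s_5 = -300;  …;  s_{12} = -2578125;  s_{13} = -9328125;  s_{14} = -33750000;  s_{15} = -122109375.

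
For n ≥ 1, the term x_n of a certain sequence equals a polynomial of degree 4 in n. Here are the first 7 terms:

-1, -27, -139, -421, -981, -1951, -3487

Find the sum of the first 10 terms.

1st diffs: -26, -112, -282, -560, -970, -1536.
2nd diffs: -86, -170, -278, -410, -566.
3rd diffs: -84, -108, -132, -156.
4th diffs: -24, -24, -24 (constant).
So x_n = -n^4 - 4n^3 + 6n^2 - n - 1.
Continuing: -5769, -9001, -13411.
Summing n = 1..10 (10 terms) gives -35188.

-35188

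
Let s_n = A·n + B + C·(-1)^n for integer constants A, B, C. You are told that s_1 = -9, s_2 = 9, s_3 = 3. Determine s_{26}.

The three given values yield: A + B - C = -9; 2A + B + C = 9; 3A + B - C = 3.
Subtracting the first from the second: A + 2C = 18.
Subtracting the second from the third: A - 2C = -6.
Solving: C = 6, A = 6, then B = -9.
Therefore s_{26} = 156 + (-9) + 6·1 = 153.

153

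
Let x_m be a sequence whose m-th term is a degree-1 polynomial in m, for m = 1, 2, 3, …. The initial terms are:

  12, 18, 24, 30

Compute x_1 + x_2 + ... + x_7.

1st diffs: 6, 6, 6 (constant).
So x_m = 6m + 6.
Continuing: 36, 42, 48.
Summing m = 1..7 (7 terms) gives 210.

210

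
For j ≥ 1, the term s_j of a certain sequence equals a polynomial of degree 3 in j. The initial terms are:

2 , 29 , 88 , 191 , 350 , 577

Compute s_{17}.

10994

1st diffs: 27, 59, 103, 159, 227.
2nd diffs: 32, 44, 56, 68.
3rd diffs: 12, 12, 12 (constant).
So s_j = 2j^3 + 4j^2 + j - 5.
Evaluating at j = 17 gives s_{17} = 10994.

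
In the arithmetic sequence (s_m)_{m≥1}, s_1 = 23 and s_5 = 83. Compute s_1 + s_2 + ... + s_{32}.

Common difference d = (83 - 23) / (5 - 1) = 15.
s_m = 23 + (m - 1)·15.
s_{32} = 488; S = 32·(23 + 488)/2 = 8176.

8176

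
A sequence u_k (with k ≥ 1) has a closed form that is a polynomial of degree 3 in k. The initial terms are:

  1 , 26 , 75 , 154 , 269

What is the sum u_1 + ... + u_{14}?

17031

1st diffs: 25, 49, 79, 115.
2nd diffs: 24, 30, 36.
3rd diffs: 6, 6 (constant).
Newton forward-difference form: u_k = 1 + 25·C(k-1,1) + 24·C(k-1,2) + 6·C(k-1,3).
Continuing: …, 426, 631, 890, 1209, …, u_{14} = 3914.
Summing k = 1..14 (14 terms) gives 17031.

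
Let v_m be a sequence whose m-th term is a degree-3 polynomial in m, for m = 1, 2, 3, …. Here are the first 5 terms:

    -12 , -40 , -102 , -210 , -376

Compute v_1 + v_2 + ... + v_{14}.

1st diffs: -28, -62, -108, -166.
2nd diffs: -34, -46, -58.
3rd diffs: -12, -12 (constant).
Newton forward-difference form: v_m = -12 + (-28)·C(m-1,1) + (-34)·C(m-1,2) + (-12)·C(m-1,3).
Continuing: …, -612, -930, -1342, -1860, …, v_{14} = -6460.
Summing m = 1..14 (14 terms) gives -27104.

-27104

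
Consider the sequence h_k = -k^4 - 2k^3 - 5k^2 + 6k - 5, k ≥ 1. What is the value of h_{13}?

-33727

h_{13} = -1·13^4 - 2·13^3 - 5·13^2 + 6·13 - 5 = -33727.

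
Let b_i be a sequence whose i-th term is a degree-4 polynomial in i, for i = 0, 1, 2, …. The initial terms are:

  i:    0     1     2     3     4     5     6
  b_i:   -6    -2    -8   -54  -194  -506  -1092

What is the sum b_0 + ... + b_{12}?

1st diffs: 4, -6, -46, -140, -312, -586.
2nd diffs: -10, -40, -94, -172, -274.
3rd diffs: -30, -54, -78, -102.
4th diffs: -24, -24, -24 (constant).
Newton forward-difference form: b_i = -6 + 4·C(i,1) + (-10)·C(i,2) + (-30)·C(i,3) + (-24)·C(i,4).
Continuing: …, -2078, -3614, -5874, -9056, …, b_{12} = -19098.
Summing i = 0..12 (13 terms) gives -54964.

-54964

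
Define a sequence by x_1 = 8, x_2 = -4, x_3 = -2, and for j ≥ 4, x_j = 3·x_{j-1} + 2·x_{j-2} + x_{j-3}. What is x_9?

Compute successive terms:
x_4 = -6;  x_5 = -26;  x_6 = -92;  x_7 = -334;  x_8 = -1212;  x_9 = -4396.

-4396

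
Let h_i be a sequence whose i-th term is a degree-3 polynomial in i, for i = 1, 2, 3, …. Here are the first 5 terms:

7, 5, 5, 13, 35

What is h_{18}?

1st diffs: -2, 0, 8, 22.
2nd diffs: 2, 8, 14.
3rd diffs: 6, 6 (constant).
So h_i = i^3 - 5i^2 + 6i + 5.
Evaluating at i = 18 gives h_{18} = 4325.

4325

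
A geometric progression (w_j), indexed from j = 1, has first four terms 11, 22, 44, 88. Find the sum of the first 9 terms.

5621

Common ratio r = 2.
w_j = 11·2^(j-1).
S = 11·(2^9 - 1)/(2 - 1) = 11·(512 - 1)/(1) = 5621.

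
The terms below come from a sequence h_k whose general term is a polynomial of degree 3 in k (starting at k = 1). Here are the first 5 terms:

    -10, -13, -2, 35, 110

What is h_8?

683

1st diffs: -3, 11, 37, 75.
2nd diffs: 14, 26, 38.
3rd diffs: 12, 12 (constant).
Newton forward-difference form: h_k = -10 + (-3)·C(k-1,1) + 14·C(k-1,2) + 12·C(k-1,3).
At k = 8: k-1 = 7, so h_8 = -10 - 21 + 294 + 420 = 683.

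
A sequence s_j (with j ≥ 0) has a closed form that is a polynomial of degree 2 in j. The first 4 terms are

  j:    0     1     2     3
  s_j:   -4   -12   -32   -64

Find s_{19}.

1st diffs: -8, -20, -32.
2nd diffs: -12, -12 (constant).
So s_j = -6j^2 - 2j - 4.
Evaluating at j = 19 gives s_{19} = -2208.

-2208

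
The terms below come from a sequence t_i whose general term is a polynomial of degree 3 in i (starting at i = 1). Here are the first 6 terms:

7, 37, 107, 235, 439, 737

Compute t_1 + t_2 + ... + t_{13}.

26741

1st diffs: 30, 70, 128, 204, 298.
2nd diffs: 40, 58, 76, 94.
3rd diffs: 18, 18, 18 (constant).
Newton forward-difference form: t_i = 7 + 30·C(i-1,1) + 40·C(i-1,2) + 18·C(i-1,3).
Continuing: …, 1147, 1687, 2375, 3229, …, t_{13} = 6967.
Summing i = 1..13 (13 terms) gives 26741.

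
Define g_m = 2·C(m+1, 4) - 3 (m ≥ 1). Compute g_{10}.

C(11, 4) = 330, so g_{10} = 657.

657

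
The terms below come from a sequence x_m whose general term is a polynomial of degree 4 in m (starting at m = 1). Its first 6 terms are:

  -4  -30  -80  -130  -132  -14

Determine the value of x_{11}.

1st diffs: -26, -50, -50, -2, 118.
2nd diffs: -24, 0, 48, 120.
3rd diffs: 24, 48, 72.
4th diffs: 24, 24 (constant).
So x_m = m^4 - 6m^3 - m^2 + 4m - 2.
Evaluating at m = 11 gives x_{11} = 6576.

6576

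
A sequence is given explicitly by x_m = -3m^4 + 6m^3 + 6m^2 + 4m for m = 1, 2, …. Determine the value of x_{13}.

-71435

x_{13} = -3·13^4 + 6·13^3 + 6·13^2 + 4·13 = -71435.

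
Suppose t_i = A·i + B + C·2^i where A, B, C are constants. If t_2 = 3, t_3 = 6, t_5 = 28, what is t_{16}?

65521

At i = 2, 3, 5: 2A + B + 4C = 3; 3A + B + 8C = 6; 5A + B + 32C = 28.
Subtracting the first from the second: A + 4C = 3.
Subtracting the second from the third: 2A + 24C = 22.
Solving: C = 1, A = -1, then B = 1.
Hence t_{16} = -1·16 + 1 + 1·65536 = 65521.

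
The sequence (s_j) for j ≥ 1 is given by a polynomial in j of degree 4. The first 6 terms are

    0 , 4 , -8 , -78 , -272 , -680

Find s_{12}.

-15686

1st diffs: 4, -12, -70, -194, -408.
2nd diffs: -16, -58, -124, -214.
3rd diffs: -42, -66, -90.
4th diffs: -24, -24 (constant).
So s_j = -j^4 + 3j^3 - j^2 + j - 2.
Evaluating at j = 12 gives s_{12} = -15686.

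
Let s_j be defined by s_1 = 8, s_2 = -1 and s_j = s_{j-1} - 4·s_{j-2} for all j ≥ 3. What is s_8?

-1069

Iterate the recurrence:
s_3 = -33; s_4 = -29; s_5 = 103; s_6 = 219; s_7 = -193; s_8 = -1069.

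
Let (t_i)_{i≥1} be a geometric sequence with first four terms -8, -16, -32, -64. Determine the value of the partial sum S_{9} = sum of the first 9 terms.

Common ratio r = 2.
t_i = (-8)·2^(i-1).
S = (-8)·(2^9 - 1)/(2 - 1) = (-8)·(512 - 1)/(1) = -4088.

-4088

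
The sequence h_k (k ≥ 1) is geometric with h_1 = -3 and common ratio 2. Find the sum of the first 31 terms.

-6442450941

h_k = (-3)·2^(k-1).
S = (-3)·(2^31 - 1)/(2 - 1) = (-3)·(2147483648 - 1)/(1) = -6442450941.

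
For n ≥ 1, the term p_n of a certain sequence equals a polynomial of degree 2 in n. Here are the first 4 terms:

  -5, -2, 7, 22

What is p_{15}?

583

1st diffs: 3, 9, 15.
2nd diffs: 6, 6 (constant).
Newton forward-difference form: p_n = -5 + 3·C(n-1,1) + 6·C(n-1,2).
At n = 15: n-1 = 14, so p_{15} = -5 + 42 + 546 = 583.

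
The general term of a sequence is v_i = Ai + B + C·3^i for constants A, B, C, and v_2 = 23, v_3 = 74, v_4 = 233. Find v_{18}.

1162261415

Plug in i = 2, 3, 4: 2A + B + 9C = 23; 3A + B + 27C = 74; 4A + B + 81C = 233.
Subtracting the first from the second: A + 18C = 51.
Subtracting the second from the third: A + 54C = 159.
Solving: C = 3, A = -3, then B = 2.
Hence v_{18} = -3·18 + 2 + 3·387420489 = 1162261415.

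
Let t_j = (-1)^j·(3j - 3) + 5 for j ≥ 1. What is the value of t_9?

-19

(-1)^9 = -1; 3j - 3 at j=9 is 24; so t_9 = -19.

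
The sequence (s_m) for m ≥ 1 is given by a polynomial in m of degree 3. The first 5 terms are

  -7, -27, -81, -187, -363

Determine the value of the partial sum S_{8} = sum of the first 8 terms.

-3780

1st diffs: -20, -54, -106, -176.
2nd diffs: -34, -52, -70.
3rd diffs: -18, -18 (constant).
Newton forward-difference form: s_m = -7 + (-20)·C(m-1,1) + (-34)·C(m-1,2) + (-18)·C(m-1,3).
Continuing: -627, -997, -1491.
Summing m = 1..8 (8 terms) gives -3780.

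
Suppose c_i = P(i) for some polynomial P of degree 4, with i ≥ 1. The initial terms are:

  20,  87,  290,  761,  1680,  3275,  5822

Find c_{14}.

1st diffs: 67, 203, 471, 919, 1595, 2547.
2nd diffs: 136, 268, 448, 676, 952.
3rd diffs: 132, 180, 228, 276.
4th diffs: 48, 48, 48 (constant).
Newton forward-difference form: c_i = 20 + 67·C(i-1,1) + 136·C(i-1,2) + 132·C(i-1,3) + 48·C(i-1,4).
At i = 14: i-1 = 13, so c_{14} = 20 + 871 + 10608 + 37752 + 34320 = 83571.

83571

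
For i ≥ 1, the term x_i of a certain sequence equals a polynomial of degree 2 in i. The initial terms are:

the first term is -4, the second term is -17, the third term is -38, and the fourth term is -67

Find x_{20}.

1st diffs: -13, -21, -29.
2nd diffs: -8, -8 (constant).
Newton forward-difference form: x_i = -4 + (-13)·C(i-1,1) + (-8)·C(i-1,2).
At i = 20: i-1 = 19, so x_{20} = -4 - 247 - 1368 = -1619.

-1619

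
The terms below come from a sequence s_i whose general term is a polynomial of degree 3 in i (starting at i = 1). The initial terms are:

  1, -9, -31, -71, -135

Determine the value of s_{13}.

1st diffs: -10, -22, -40, -64.
2nd diffs: -12, -18, -24.
3rd diffs: -6, -6 (constant).
So s_i = -i^3 - 3i + 5.
Evaluating at i = 13 gives s_{13} = -2231.

-2231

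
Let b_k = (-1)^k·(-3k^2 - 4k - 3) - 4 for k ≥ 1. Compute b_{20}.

(-1)^20 = 1; -3k^2 - 4k - 3 at k=20 is -1283; so b_{20} = -1287.

-1287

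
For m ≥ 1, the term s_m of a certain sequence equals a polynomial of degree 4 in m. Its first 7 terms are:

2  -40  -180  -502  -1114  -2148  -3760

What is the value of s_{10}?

1st diffs: -42, -140, -322, -612, -1034, -1612.
2nd diffs: -98, -182, -290, -422, -578.
3rd diffs: -84, -108, -132, -156.
4th diffs: -24, -24, -24 (constant).
So s_m = -m^4 - 4m^3 + m + 6.
Evaluating at m = 10 gives s_{10} = -13984.

-13984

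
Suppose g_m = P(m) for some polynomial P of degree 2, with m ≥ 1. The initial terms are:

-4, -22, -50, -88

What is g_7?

1st diffs: -18, -28, -38.
2nd diffs: -10, -10 (constant).
So g_m = -5m^2 - 3m + 4.
Evaluating at m = 7 gives g_7 = -262.

-262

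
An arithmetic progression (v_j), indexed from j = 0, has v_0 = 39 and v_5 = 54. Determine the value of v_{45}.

174

Common difference d = (54 - 39) / (5 - 0) = 3.
v_j = 39 + (j - 0)·3.
v_{45} = 39 + 45·3 = 174.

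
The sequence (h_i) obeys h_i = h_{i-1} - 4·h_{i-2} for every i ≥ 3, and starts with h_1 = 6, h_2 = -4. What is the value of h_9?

Iterate the recurrence:
h_3 = -28  h_4 = -12  h_5 = 100  h_6 = 148  h_7 = -252  h_8 = -844  h_9 = 164.

164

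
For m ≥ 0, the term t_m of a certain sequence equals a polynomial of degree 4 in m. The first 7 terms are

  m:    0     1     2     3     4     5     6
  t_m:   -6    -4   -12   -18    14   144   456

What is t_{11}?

1st diffs: 2, -8, -6, 32, 130, 312.
2nd diffs: -10, 2, 38, 98, 182.
3rd diffs: 12, 36, 60, 84.
4th diffs: 24, 24, 24 (constant).
So t_m = m^4 - 4m^3 + 5m - 6.
Evaluating at m = 11 gives t_{11} = 9366.

9366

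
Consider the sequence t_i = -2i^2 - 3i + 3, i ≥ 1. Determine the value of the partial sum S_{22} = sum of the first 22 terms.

Over i = 1..22: Σi = 253, Σi² = 3795.
Total = (-2)·3795 + (-3)·253 + (3)·22 = -8283.

-8283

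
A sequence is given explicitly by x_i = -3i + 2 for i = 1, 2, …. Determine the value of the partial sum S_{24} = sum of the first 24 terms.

Over i = 1..24: Σi = 300.
Total = (-3)·300 + (2)·24 = -852.

-852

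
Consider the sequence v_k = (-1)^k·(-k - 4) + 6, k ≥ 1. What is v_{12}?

-10

(-1)^12 = 1; -k - 4 at k=12 is -16; so v_{12} = -10.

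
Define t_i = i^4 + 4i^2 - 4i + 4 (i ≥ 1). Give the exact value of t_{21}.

196165

t_{21} = 1·21^4 + 4·21^2 - 4·21 + 4 = 196165.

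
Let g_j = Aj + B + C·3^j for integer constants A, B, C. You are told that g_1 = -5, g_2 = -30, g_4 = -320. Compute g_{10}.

At j = 1, 2, 4: A + B + 3C = -5; 2A + B + 9C = -30; 4A + B + 81C = -320.
Subtracting the first from the second: A + 6C = -25.
Subtracting the second from the third: 2A + 72C = -290.
Solving: C = -4, A = -1, then B = 8.
Hence g_{10} = -1·10 + 8 + (-4)·59049 = -236198.

-236198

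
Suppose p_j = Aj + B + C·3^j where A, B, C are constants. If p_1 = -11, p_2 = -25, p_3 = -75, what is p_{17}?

Write the equations: A + B + 3C = -11; 2A + B + 9C = -25; 3A + B + 27C = -75.
Subtracting the first from the second: A + 6C = -14.
Subtracting the second from the third: A + 18C = -50.
Solving: C = -3, A = 4, then B = -6.
So p_j = 4·j + (-6) + (-3)·3^j; at j=17 this is -387420427.

-387420427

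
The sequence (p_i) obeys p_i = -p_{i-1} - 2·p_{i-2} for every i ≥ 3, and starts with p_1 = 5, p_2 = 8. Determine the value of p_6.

Step forward from the initial values:
p_3 = -18, p_4 = 2, p_5 = 34, p_6 = -38.

-38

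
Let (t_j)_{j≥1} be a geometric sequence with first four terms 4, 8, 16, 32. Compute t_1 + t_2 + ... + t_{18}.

Common ratio r = 2.
t_j = 4·2^(j-1).
S = 4·(2^18 - 1)/(2 - 1) = 4·(262144 - 1)/(1) = 1048572.

1048572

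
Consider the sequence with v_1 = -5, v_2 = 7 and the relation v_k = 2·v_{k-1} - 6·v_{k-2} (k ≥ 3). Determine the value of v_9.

7856

Compute successive terms:
v_3 = 44  v_4 = 46  v_5 = -172  v_6 = -620  v_7 = -208  v_8 = 3304  v_9 = 7856.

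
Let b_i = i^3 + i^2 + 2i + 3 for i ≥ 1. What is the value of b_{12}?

b_{12} = 1·12^3 + 1·12^2 + 2·12 + 3 = 1899.

1899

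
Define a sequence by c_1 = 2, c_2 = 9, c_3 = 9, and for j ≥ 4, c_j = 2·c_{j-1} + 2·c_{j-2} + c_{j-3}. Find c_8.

2337

Compute successive terms:
c_4 = 38, c_5 = 103, c_6 = 291, c_7 = 826, c_8 = 2337.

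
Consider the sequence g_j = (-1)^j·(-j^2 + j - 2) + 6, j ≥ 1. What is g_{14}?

-178

(-1)^14 = 1; -j^2 + j - 2 at j=14 is -184; so g_{14} = -178.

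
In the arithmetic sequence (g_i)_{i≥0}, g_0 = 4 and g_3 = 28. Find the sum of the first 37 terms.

5476

Common difference d = (28 - 4) / (3 - 0) = 8.
g_i = 4 + (i - 0)·8.
g_{36} = 292; S = 37·(4 + 292)/2 = 5476.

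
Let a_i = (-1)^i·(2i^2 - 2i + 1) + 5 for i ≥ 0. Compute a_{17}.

-540

(-1)^17 = -1; 2i^2 - 2i + 1 at i=17 is 545; so a_{17} = -540.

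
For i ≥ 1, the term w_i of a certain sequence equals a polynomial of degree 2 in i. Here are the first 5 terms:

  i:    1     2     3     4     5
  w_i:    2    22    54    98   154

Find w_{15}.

1st diffs: 20, 32, 44, 56.
2nd diffs: 12, 12, 12 (constant).
So w_i = 6i^2 + 2i - 6.
Evaluating at i = 15 gives w_{15} = 1374.

1374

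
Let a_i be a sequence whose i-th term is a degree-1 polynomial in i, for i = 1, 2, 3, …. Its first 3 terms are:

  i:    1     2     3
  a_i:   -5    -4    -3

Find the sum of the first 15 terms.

30

1st diffs: 1, 1 (constant).
So a_i = i - 6.
Continuing: …, -2, -1, 0, 1, …, a_{15} = 9.
Summing i = 1..15 (15 terms) gives 30.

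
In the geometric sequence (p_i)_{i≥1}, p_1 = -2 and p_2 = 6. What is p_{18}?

258280326

Common ratio r = -3.
p_i = (-2)·(-3)^(i-1).
p_{18} = (-2)·(-3)^17 = 258280326.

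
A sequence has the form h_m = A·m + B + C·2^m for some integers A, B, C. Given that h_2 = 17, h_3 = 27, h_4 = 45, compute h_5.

79

At m = 2, 3, 4: 2A + B + 4C = 17; 3A + B + 8C = 27; 4A + B + 16C = 45.
Subtracting the first from the second: A + 4C = 10.
Subtracting the second from the third: A + 8C = 18.
Solving: C = 2, A = 2, then B = 5.
Hence h_5 = 2·5 + 5 + 2·32 = 79.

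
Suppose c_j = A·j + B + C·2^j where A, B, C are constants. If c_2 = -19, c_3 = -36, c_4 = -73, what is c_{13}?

At j = 2, 3, 4: 2A + B + 4C = -19; 3A + B + 8C = -36; 4A + B + 16C = -73.
Subtracting the first from the second: A + 4C = -17.
Subtracting the second from the third: A + 8C = -37.
Solving: C = -5, A = 3, then B = -5.
Therefore c_{13} = 39 + (-5) + (-5)·8192 = -40926.

-40926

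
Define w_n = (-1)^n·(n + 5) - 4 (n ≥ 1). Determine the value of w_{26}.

(-1)^26 = 1; n + 5 at n=26 is 31; so w_{26} = 27.

27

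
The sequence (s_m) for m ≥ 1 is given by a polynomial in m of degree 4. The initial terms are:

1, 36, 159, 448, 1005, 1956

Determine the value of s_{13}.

1st diffs: 35, 123, 289, 557, 951.
2nd diffs: 88, 166, 268, 394.
3rd diffs: 78, 102, 126.
4th diffs: 24, 24 (constant).
Newton forward-difference form: s_m = 1 + 35·C(m-1,1) + 88·C(m-1,2) + 78·C(m-1,3) + 24·C(m-1,4).
At m = 13: m-1 = 12, so s_{13} = 1 + 420 + 5808 + 17160 + 11880 = 35269.

35269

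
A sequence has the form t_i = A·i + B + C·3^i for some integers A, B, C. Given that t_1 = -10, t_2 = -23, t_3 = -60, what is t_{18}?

At i = 1, 2, 3: A + B + 3C = -10; 2A + B + 9C = -23; 3A + B + 27C = -60.
Subtracting the first from the second: A + 6C = -13.
Subtracting the second from the third: A + 18C = -37.
Solving: C = -2, A = -1, then B = -3.
Therefore t_{18} = -18 + (-3) + (-2)·387420489 = -774840999.

-774840999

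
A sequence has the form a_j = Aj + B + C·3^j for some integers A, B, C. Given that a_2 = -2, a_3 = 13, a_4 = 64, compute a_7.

Plug in j = 2, 3, 4: 2A + B + 9C = -2; 3A + B + 27C = 13; 4A + B + 81C = 64.
Subtracting the first from the second: A + 18C = 15.
Subtracting the second from the third: A + 54C = 51.
Solving: C = 1, A = -3, then B = -5.
Hence a_7 = -3·7 + (-5) + 1·2187 = 2161.

2161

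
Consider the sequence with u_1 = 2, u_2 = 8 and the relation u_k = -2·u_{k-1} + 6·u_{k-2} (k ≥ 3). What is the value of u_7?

Applying the relation repeatedly:
u_3 = -4  u_4 = 56  u_5 = -136  u_6 = 608  u_7 = -2032.

-2032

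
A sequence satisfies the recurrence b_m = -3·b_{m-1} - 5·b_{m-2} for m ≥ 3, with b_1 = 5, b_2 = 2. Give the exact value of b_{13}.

-13819

b_3 = -31; b_4 = 83; b_5 = -94; …; b_{10} = 5267; b_{11} = -23206; b_{12} = 43283; b_{13} = -13819.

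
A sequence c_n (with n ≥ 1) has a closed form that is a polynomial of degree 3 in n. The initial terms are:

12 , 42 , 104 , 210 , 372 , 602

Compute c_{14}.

1st diffs: 30, 62, 106, 162, 230.
2nd diffs: 32, 44, 56, 68.
3rd diffs: 12, 12, 12 (constant).
Newton forward-difference form: c_n = 12 + 30·C(n-1,1) + 32·C(n-1,2) + 12·C(n-1,3).
At n = 14: n-1 = 13, so c_{14} = 12 + 390 + 2496 + 3432 = 6330.

6330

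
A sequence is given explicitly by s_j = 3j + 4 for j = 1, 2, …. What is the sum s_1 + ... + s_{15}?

Over j = 1..15: Σj = 120.
Total = (3)·120 + (4)·15 = 420.

420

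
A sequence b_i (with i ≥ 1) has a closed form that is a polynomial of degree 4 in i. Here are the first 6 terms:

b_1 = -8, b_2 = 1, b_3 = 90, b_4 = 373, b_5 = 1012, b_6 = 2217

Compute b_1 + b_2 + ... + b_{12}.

1st diffs: 9, 89, 283, 639, 1205.
2nd diffs: 80, 194, 356, 566.
3rd diffs: 114, 162, 210.
4th diffs: 48, 48 (constant).
Newton forward-difference form: b_i = -8 + 9·C(i-1,1) + 80·C(i-1,2) + 114·C(i-1,3) + 48·C(i-1,4).
Continuing: …, 4246, 7405, 12048, 18577, …, b_{12} = 39141.
Summing i = 1..12 (12 terms) gives 112544.

112544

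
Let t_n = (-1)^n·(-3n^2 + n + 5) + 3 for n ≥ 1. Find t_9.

232

(-1)^9 = -1; -3n^2 + n + 5 at n=9 is -229; so t_9 = 232.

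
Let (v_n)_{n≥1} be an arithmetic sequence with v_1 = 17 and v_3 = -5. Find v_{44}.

Common difference d = (-5 - 17) / (3 - 1) = -11.
v_n = 17 + (n - 1)·(-11).
v_{44} = 17 + 43·(-11) = -456.

-456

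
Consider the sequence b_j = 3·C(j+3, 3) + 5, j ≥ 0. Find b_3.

65

C(6, 3) = 20, so b_3 = 65.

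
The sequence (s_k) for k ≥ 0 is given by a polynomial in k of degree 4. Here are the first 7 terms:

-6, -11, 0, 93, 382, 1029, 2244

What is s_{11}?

1st diffs: -5, 11, 93, 289, 647, 1215.
2nd diffs: 16, 82, 196, 358, 568.
3rd diffs: 66, 114, 162, 210.
4th diffs: 48, 48, 48 (constant).
Newton forward-difference form: s_k = -6 + (-5)·C(k,1) + 16·C(k,2) + 66·C(k,3) + 48·C(k,4).
At k = 11: k = 11, so s_{11} = -6 - 55 + 880 + 10890 + 15840 = 27549.

27549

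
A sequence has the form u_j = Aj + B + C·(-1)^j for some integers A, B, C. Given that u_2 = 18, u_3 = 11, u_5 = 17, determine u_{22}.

The three given values yield: 2A + B + C = 18; 3A + B - C = 11; 5A + B - C = 17.
Subtracting the first from the second: A - 2C = -7.
Subtracting the second from the third: 2A = 6.
Solving: C = 5, A = 3, then B = 7.
Hence u_{22} = 3·22 + 7 + 5·1 = 78.

78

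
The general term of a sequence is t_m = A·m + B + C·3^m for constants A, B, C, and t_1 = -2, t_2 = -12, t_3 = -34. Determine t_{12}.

-531484

Plug in m = 1, 2, 3: A + B + 3C = -2; 2A + B + 9C = -12; 3A + B + 27C = -34.
Subtracting the first from the second: A + 6C = -10.
Subtracting the second from the third: A + 18C = -22.
Solving: C = -1, A = -4, then B = 5.
Therefore t_{12} = -48 + 5 + (-1)·531441 = -531484.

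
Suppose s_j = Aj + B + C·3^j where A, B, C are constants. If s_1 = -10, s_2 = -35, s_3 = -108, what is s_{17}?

-516560666

Write the equations: A + B + 3C = -10; 2A + B + 9C = -35; 3A + B + 27C = -108.
Subtracting the first from the second: A + 6C = -25.
Subtracting the second from the third: A + 18C = -73.
Solving: C = -4, A = -1, then B = 3.
So s_j = -1·j + 3 + (-4)·3^j; at j=17 this is -516560666.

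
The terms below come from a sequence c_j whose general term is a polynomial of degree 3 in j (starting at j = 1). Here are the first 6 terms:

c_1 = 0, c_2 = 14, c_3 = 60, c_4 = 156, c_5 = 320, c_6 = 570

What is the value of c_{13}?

1st diffs: 14, 46, 96, 164, 250.
2nd diffs: 32, 50, 68, 86.
3rd diffs: 18, 18, 18 (constant).
Newton forward-difference form: c_j = 14·C(j-1,1) + 32·C(j-1,2) + 18·C(j-1,3).
At j = 13: j-1 = 12, so c_{13} = 168 + 2112 + 3960 = 6240.

6240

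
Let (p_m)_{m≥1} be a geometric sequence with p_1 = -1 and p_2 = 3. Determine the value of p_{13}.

Common ratio r = -3.
p_m = (-1)·(-3)^(m-1).
p_{13} = (-1)·(-3)^12 = -531441.

-531441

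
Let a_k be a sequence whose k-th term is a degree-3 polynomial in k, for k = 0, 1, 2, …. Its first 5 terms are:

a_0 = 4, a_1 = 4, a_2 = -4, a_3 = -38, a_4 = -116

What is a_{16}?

1st diffs: 0, -8, -34, -78.
2nd diffs: -8, -26, -44.
3rd diffs: -18, -18 (constant).
Newton forward-difference form: a_k = 4 + (-8)·C(k,2) + (-18)·C(k,3).
At k = 16: k = 16, so a_{16} = 4 - 960 - 10080 = -11036.

-11036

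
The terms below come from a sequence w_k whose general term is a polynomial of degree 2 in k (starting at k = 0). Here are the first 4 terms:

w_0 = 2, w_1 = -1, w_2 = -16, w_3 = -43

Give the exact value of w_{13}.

1st diffs: -3, -15, -27.
2nd diffs: -12, -12 (constant).
Newton forward-difference form: w_k = 2 + (-3)·C(k,1) + (-12)·C(k,2).
At k = 13: k = 13, so w_{13} = 2 - 39 - 936 = -973.

-973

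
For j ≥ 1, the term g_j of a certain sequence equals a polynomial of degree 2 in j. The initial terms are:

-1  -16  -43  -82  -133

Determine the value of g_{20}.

1st diffs: -15, -27, -39, -51.
2nd diffs: -12, -12, -12 (constant).
Newton forward-difference form: g_j = -1 + (-15)·C(j-1,1) + (-12)·C(j-1,2).
At j = 20: j-1 = 19, so g_{20} = -1 - 285 - 2052 = -2338.

-2338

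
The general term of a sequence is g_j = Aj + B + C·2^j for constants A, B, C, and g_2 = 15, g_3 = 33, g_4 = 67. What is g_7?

521

At j = 2, 3, 4: 2A + B + 4C = 15; 3A + B + 8C = 33; 4A + B + 16C = 67.
Subtracting the first from the second: A + 4C = 18.
Subtracting the second from the third: A + 8C = 34.
Solving: C = 4, A = 2, then B = -5.
So g_j = 2·j + (-5) + 4·2^j; at j=7 this is 521.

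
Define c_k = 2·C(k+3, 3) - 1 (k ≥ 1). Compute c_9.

C(12, 3) = 220, so c_9 = 439.

439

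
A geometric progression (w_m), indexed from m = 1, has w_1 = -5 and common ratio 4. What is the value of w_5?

w_m = (-5)·4^(m-1).
w_5 = (-5)·4^4 = -1280.

-1280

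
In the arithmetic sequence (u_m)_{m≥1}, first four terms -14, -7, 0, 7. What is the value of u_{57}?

378

Common difference d = 7.
u_m = -14 + (m - 1)·7.
u_{57} = -14 + 56·7 = 378.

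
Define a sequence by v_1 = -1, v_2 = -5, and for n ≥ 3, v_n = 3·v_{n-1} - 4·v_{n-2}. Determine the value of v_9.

101

Applying the relation repeatedly:
v_3 = -11, v_4 = -13, v_5 = 5, v_6 = 67, v_7 = 181, v_8 = 275, v_9 = 101.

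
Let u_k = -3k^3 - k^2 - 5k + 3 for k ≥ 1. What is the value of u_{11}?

u_{11} = -3·11^3 - 1·11^2 - 5·11 + 3 = -4166.

-4166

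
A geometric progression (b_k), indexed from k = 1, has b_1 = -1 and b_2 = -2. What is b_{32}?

-2147483648

Common ratio r = 2.
b_k = (-1)·2^(k-1).
b_{32} = (-1)·2^31 = -2147483648.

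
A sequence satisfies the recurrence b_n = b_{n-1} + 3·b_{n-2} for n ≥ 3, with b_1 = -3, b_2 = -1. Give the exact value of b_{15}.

b_3 = -10  b_4 = -13  b_5 = -43  …  b_{12} = -13114  b_{13} = -30307  b_{14} = -69649  b_{15} = -160570.

-160570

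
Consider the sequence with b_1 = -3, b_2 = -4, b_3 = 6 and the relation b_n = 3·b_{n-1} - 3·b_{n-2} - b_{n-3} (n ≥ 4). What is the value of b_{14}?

16790

Applying the relation repeatedly:
b_4 = 33; b_5 = 85; b_6 = 150; …; b_{11} = -4694; b_{12} = -6207; b_{13} = -2175; b_{14} = 16790.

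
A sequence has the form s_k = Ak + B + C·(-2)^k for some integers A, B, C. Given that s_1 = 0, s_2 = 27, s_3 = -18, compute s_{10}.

Plug in k = 1, 2, 3: A + B - 2C = 0; 2A + B + 4C = 27; 3A + B - 8C = -18.
Subtracting the first from the second: A + 6C = 27.
Subtracting the second from the third: A - 12C = -45.
Solving: C = 4, A = 3, then B = 5.
Therefore s_{10} = 30 + 5 + 4·1024 = 4131.

4131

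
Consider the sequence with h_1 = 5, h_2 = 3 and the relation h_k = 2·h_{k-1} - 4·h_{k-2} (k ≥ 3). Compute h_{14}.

12288

Compute successive terms:
h_3 = -14, h_4 = -40, h_5 = -24, …, h_{11} = -1536, h_{12} = 7168, h_{13} = 20480, h_{14} = 12288.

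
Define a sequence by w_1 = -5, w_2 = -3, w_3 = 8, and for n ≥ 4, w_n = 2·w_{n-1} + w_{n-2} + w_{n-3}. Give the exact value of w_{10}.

2396

Iterate the recurrence:
w_4 = 8; w_5 = 21; w_6 = 58; w_7 = 145; w_8 = 369; w_9 = 941; w_{10} = 2396.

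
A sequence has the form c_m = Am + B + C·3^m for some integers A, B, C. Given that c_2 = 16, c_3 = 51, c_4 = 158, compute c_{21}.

The three given values yield: 2A + B + 9C = 16; 3A + B + 27C = 51; 4A + B + 81C = 158.
Subtracting the first from the second: A + 18C = 35.
Subtracting the second from the third: A + 54C = 107.
Solving: C = 2, A = -1, then B = 0.
So c_m = -1·m + 0 + 2·3^m; at m=21 this is 20920706385.

20920706385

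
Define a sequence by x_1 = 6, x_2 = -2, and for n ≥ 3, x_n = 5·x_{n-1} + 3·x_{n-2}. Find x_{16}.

29274148546

Compute successive terms:
x_3 = 8;  x_4 = 34;  x_5 = 194;  …;  x_{13} = 172040294;  x_{14} = 953340862;  x_{15} = 5282825192;  x_{16} = 29274148546.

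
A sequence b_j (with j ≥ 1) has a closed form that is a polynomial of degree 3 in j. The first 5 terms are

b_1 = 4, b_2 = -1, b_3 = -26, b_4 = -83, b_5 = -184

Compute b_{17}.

1st diffs: -5, -25, -57, -101.
2nd diffs: -20, -32, -44.
3rd diffs: -12, -12 (constant).
So b_j = -2j^3 + 2j^2 + 3j + 1.
Evaluating at j = 17 gives b_{17} = -9196.

-9196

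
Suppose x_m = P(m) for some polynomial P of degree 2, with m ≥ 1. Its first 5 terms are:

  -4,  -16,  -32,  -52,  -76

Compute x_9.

1st diffs: -12, -16, -20, -24.
2nd diffs: -4, -4, -4 (constant).
Newton forward-difference form: x_m = -4 + (-12)·C(m-1,1) + (-4)·C(m-1,2).
At m = 9: m-1 = 8, so x_9 = -4 - 96 - 112 = -212.

-212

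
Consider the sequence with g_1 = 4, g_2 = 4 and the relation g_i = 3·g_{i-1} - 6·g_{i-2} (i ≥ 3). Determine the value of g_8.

2052

Iterate the recurrence:
g_3 = -12  g_4 = -60  g_5 = -108  g_6 = 36  g_7 = 756  g_8 = 2052.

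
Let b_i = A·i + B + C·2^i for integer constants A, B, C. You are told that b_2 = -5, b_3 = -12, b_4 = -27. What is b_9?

-1014

Plug in i = 2, 3, 4: 2A + B + 4C = -5; 3A + B + 8C = -12; 4A + B + 16C = -27.
Subtracting the first from the second: A + 4C = -7.
Subtracting the second from the third: A + 8C = -15.
Solving: C = -2, A = 1, then B = 1.
Therefore b_9 = 9 + 1 + (-2)·512 = -1014.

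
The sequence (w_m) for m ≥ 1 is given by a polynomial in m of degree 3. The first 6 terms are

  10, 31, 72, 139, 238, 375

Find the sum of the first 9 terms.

3282

1st diffs: 21, 41, 67, 99, 137.
2nd diffs: 20, 26, 32, 38.
3rd diffs: 6, 6, 6 (constant).
Newton forward-difference form: w_m = 10 + 21·C(m-1,1) + 20·C(m-1,2) + 6·C(m-1,3).
Continuing: 556, 787, 1074.
Summing m = 1..9 (9 terms) gives 3282.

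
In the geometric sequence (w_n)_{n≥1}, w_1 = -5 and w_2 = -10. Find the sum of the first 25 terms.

Common ratio r = 2.
w_n = (-5)·2^(n-1).
S = (-5)·(2^25 - 1)/(2 - 1) = (-5)·(33554432 - 1)/(1) = -167772155.

-167772155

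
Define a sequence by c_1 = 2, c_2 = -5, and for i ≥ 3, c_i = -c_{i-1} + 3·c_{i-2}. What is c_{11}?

c_3 = 11  c_4 = -26  c_5 = 59  c_6 = -137  c_7 = 314  c_8 = -725  c_9 = 1667  c_{10} = -3842  c_{11} = 8843.

8843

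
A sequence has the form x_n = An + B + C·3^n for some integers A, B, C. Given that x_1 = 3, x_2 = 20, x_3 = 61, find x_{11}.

Plug in n = 1, 2, 3: A + B + 3C = 3; 2A + B + 9C = 20; 3A + B + 27C = 61.
Subtracting the first from the second: A + 6C = 17.
Subtracting the second from the third: A + 18C = 41.
Solving: C = 2, A = 5, then B = -8.
So x_n = 5·n + (-8) + 2·3^n; at n=11 this is 354341.

354341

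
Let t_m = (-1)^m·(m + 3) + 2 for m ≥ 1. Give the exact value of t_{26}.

31

(-1)^26 = 1; m + 3 at m=26 is 29; so t_{26} = 31.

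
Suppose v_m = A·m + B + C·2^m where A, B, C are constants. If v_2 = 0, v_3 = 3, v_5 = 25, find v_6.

56

The three given values yield: 2A + B + 4C = 0; 3A + B + 8C = 3; 5A + B + 32C = 25.
Subtracting the first from the second: A + 4C = 3.
Subtracting the second from the third: 2A + 24C = 22.
Solving: C = 1, A = -1, then B = -2.
So v_m = -1·m + (-2) + 1·2^m; at m=6 this is 56.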